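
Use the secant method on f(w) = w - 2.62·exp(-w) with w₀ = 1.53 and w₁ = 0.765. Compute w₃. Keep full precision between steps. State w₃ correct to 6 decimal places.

0.983228

Secant update: w_(k+1) = w_k − f(w_k)·(w_k − w_(k-1))/(f(w_k) − f(w_(k-1))).
f(w_0) = 0.962677, f(w_1) = -0.454175
w_2 = 0.765000 - (-0.454175)·(0.765000 - 1.530000)/(-0.454175 - (0.962677)) = 1.010222; f(w_2) = 0.056181
w_3 = 1.010222 - (0.056181)·(1.010222 - 0.765000)/(0.056181 - (-0.454175)) = 0.983228; f(w_3) = 0.003082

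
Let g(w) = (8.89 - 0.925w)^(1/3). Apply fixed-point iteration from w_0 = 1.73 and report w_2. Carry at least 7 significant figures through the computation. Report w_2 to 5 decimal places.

1.92168

w_1 = g(1.730000) = 1.938969
w_2 = g(1.938969) = 1.921677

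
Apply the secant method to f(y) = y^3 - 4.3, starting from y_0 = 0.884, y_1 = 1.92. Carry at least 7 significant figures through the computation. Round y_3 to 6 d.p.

Secant update: y_(k+1) = y_k − f(y_k)·(y_k − y_(k-1))/(f(y_k) − f(y_(k-1))).
f(y_0) = -3.609193, f(y_1) = 2.777888
y_2 = 1.920000 - (2.777888)·(1.920000 - 0.884000)/(2.777888 - (-3.609193)) = 1.469420; f(y_2) = -1.127237
y_3 = 1.469420 - (-1.127237)·(1.469420 - 1.920000)/(-1.127237 - (2.777888)) = 1.599482; f(y_3) = -0.207974

1.599482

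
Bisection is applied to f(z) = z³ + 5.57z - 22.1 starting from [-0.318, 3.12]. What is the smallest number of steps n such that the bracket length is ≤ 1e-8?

Initial width b − a = 3.12 − -0.318 = 3.438000.
After n steps the width is (b−a)/2^n; need (b−a)/2^n ≤ 1e-8.
So n ≥ log₂(3.438000/1e-8) = log₂(343800000.0000) ≈ 28.3570.
Hence n = 29.

29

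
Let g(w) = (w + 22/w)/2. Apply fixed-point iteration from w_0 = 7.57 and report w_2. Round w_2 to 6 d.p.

w_1 = g(7.570000) = 5.238104
w_2 = g(5.238104) = 4.719049

4.719049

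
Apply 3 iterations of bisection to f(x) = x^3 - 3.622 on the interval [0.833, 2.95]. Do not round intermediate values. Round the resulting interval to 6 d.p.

f(0.833000) = -3.043990, f(2.950000) = 22.050375 (opposite signs)
step 1: m = 1.891500, f(m) = 3.145356 > 0 → root in [0.833000, 1.891500]
step 2: m = 1.362250, f(m) = -1.094039 < 0 → root in [1.362250, 1.891500]
step 3: m = 1.626875, f(m) = 0.683886 > 0 → root in [1.362250, 1.626875]

[1.362250, 1.626875]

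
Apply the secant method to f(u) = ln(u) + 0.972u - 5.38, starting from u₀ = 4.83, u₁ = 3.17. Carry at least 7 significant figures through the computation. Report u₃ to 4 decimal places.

f(u_0) = 0.889606, f(u_1) = -1.145028
u_2 = 3.170000 - (-1.145028)·(3.170000 - 4.830000)/(-1.145028 - (0.889606)) = 4.104196; f(u_2) = 0.021288
u_3 = 4.104196 - (0.021288)·(4.104196 - 3.170000)/(0.021288 - (-1.145028)) = 4.087144; f(u_3) = 0.000551

4.0871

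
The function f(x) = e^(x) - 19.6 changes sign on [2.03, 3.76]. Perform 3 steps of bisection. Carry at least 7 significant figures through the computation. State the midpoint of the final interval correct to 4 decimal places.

3.0031

f(2.030000) = -11.985914, f(3.760000) = 23.348426 (opposite signs)
step 1: m = 2.895000, f(m) = -1.516499 < 0 → root in [2.895000, 3.760000]
step 2: m = 3.327500, f(m) = 8.268583 > 0 → root in [2.895000, 3.327500]
step 3: m = 3.111250, f(m) = 2.849088 > 0 → root in [2.895000, 3.111250]
Midpoint of [2.895000, 3.111250] = 3.003125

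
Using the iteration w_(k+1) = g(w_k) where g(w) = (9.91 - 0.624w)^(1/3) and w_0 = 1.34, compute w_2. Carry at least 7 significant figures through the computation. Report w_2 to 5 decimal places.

w_1 = g(1.340000) = 2.085757
w_2 = g(2.085757) = 2.049473

2.04947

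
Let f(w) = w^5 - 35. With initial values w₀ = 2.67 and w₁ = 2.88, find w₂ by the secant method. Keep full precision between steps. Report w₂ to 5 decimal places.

2.33136

Secant update: w_(k+1) = w_k − f(w_k)·(w_k − w_(k-1))/(f(w_k) − f(w_(k-1))).
f(w_0) = 100.692645, f(w_1) = 163.135566
w_2 = 2.880000 - (163.135566)·(2.880000 - 2.670000)/(163.135566 - (100.692645)) = 2.331363; f(w_2) = 33.873145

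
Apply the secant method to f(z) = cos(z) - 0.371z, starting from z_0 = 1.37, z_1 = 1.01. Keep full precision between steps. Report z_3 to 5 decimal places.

1.13592

Secant update: z_(k+1) = z_k − f(z_k)·(z_k − z_(k-1))/(f(z_k) − f(z_(k-1))).
f(z_0) = -0.308820, f(z_1) = 0.157151
z_2 = 1.010000 - (0.157151)·(1.010000 - 1.370000)/(0.157151 - (-0.308820)) = 1.131412; f(z_2) = 0.005629
z_3 = 1.131412 - (0.005629)·(1.131412 - 1.010000)/(0.005629 - (0.157151)) = 1.135922; f(z_3) = -0.000131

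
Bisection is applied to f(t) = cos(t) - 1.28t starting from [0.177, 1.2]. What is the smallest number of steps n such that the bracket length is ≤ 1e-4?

14

Initial width b − a = 1.2 − 0.177 = 1.023000.
After n steps the width is (b−a)/2^n; need (b−a)/2^n ≤ 1e-4.
So n ≥ log₂(1.023000/1e-4) = log₂(10230.0000) ≈ 13.3205.
Hence n = 14.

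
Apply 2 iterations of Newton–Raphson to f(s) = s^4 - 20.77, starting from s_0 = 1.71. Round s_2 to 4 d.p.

2.1560

f'(s) = 4s^3
s_0 = 1.710000: f = -12.219639, f' = 20.000844 → s_1 = 1.710000 - (-12.219639)/(20.000844) = 2.320956
s_1 = 2.320956: f = 8.248019, f' = 50.010456 → s_2 = 2.320956 - (8.248019)/(50.010456) = 2.156030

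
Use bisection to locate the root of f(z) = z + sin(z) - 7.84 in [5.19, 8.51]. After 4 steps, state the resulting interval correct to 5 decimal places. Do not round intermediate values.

[7.05750, 7.26500]

f(5.190000) = -3.538096, f(8.510000) = 1.462427 (opposite signs)
step 1: m = 6.850000, f(m) = -0.453052 < 0 → root in [6.850000, 8.510000]
step 2: m = 7.680000, f(m) = 0.824903 > 0 → root in [6.850000, 7.680000]
step 3: m = 7.265000, f(m) = 0.256507 > 0 → root in [6.850000, 7.265000]
step 4: m = 7.057500, f(m) = -0.083274 < 0 → root in [7.057500, 7.265000]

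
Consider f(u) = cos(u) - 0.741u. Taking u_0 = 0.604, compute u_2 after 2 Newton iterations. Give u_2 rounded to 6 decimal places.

0.870194

Newton update: u ← u − f(u)/f'(u).
f'(u) = -sin(u) - 0.741
u_0 = 0.604000: f = 0.375506, f' = -1.308939 → u_1 = 0.604000 - (0.375506)/(-1.308939) = 0.890878
u_1 = 0.890878: f = -0.031412, f' = -1.518624 → u_2 = 0.890878 - (-0.031412)/(-1.518624) = 0.870194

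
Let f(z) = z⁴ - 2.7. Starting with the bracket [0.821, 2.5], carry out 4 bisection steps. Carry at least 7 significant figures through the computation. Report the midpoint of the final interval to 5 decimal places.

1.29322

f(0.821000) = -2.245669, f(2.500000) = 36.362500 (opposite signs)
step 1: m = 1.660500, f(m) = 4.902484 > 0 → root in [0.821000, 1.660500]
step 2: m = 1.240750, f(m) = -0.330061 < 0 → root in [1.240750, 1.660500]
step 3: m = 1.450625, f(m) = 1.728133 > 0 → root in [1.240750, 1.450625]
step 4: m = 1.345687, f(m) = 0.579268 > 0 → root in [1.240750, 1.345687]
Midpoint of [1.240750, 1.345687] = 1.293219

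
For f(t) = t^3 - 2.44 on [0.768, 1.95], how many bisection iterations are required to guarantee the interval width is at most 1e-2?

7

Initial width b − a = 1.95 − 0.768 = 1.182000.
After n steps the width is (b−a)/2^n; need (b−a)/2^n ≤ 1e-2.
So n ≥ log₂(1.182000/1e-2) = log₂(118.2000) ≈ 6.8851.
Hence n = 7.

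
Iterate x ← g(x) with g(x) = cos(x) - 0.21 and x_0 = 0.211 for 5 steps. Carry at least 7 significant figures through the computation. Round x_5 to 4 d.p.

0.6275

x_1 = g(0.211000) = 0.767822
x_2 = g(0.767822) = 0.509425
x_3 = g(0.509425) = 0.663025
x_4 = g(0.663025) = 0.578134
x_5 = g(0.578134) = 0.627484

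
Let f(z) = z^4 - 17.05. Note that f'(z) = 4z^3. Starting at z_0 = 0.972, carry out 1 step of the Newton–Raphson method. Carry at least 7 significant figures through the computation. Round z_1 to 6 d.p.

5.370577

Newton update: z ← z − f(z)/f'(z).
z_0 = 0.972000: f = -16.157383, f' = 3.673320 → z_1 = 0.972000 - (-16.157383)/(3.673320) = 5.370577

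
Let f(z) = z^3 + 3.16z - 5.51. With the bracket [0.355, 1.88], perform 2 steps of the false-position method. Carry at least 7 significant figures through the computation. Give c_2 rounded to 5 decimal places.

1.12137

f(0.355000) = -4.343461, f(1.880000) = 7.075472
step 1: c = 0.935070, f(c) = -1.737596 < 0 → new bracket [0.935070, 1.880000]
step 2: c = 1.121373, f(c) = -0.556357 < 0 → new bracket [1.121373, 1.880000]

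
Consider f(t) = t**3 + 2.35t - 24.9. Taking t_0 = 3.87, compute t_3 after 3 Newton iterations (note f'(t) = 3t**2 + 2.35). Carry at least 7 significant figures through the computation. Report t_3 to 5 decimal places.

t_0 = 3.870000: f = 42.155103, f' = 47.280700 → t_1 = 3.870000 - (42.155103)/(47.280700) = 2.978408
t_1 = 2.978408: f = 8.520455, f' = 28.962739 → t_2 = 2.978408 - (8.520455)/(28.962739) = 2.684221
t_2 = 2.684221: f = 0.747846, f' = 23.965128 → t_3 = 2.684221 - (0.747846)/(23.965128) = 2.653015

2.65302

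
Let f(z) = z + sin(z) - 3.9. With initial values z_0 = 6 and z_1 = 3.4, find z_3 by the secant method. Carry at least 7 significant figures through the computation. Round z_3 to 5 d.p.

6.88160

f(z_0) = 1.820585, f(z_1) = -0.755541
z_2 = 3.400000 - (-0.755541)·(3.400000 - 6.000000)/(-0.755541 - (1.820585)) = 4.162543; f(z_2) = -0.590062
z_3 = 4.162543 - (-0.590062)·(4.162543 - 3.400000)/(-0.590062 - (-0.755541)) = 6.881603; f(z_3) = 3.544939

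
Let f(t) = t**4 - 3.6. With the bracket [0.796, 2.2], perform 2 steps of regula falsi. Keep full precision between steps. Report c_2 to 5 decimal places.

1.13289

f(0.796000) = -3.198531, f(2.200000) = 19.825600
step 1: c = 0.991045, f(c) = -2.635342 < 0 → new bracket [0.991045, 2.200000]
step 2: c = 1.132892, f(c) = -1.952774 < 0 → new bracket [1.132892, 2.200000]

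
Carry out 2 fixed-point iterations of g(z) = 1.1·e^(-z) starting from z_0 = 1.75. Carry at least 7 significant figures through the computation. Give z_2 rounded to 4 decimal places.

z_1 = g(1.750000) = 0.191151
z_2 = g(0.191151) = 0.908608

0.9086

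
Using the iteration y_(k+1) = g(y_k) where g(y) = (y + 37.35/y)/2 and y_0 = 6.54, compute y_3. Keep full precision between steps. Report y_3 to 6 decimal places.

6.111465

y_1 = g(6.540000) = 6.125505
y_2 = g(6.125505) = 6.111481
y_3 = g(6.111481) = 6.111465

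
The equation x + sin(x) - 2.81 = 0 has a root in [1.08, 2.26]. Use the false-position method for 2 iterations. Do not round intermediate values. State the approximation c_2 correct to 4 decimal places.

1.9096

f(1.080000) = -0.848042, f(2.260000) = 0.221753
step 1: c = 2.015403, f(c) = 0.108183 > 0 → new bracket [1.080000, 2.015403]
step 2: c = 1.909576, f(c) = 0.042737 > 0 → new bracket [1.080000, 1.909576]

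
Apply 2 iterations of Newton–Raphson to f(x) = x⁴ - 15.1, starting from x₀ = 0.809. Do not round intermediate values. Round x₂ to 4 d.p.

f'(x) = 4x³
x_0 = 0.809000: f = -14.671655, f' = 2.117901 → x_1 = 0.809000 - (-14.671655)/(2.117901) = 7.736452
x_1 = 7.736452: f = 3567.244844, f' = 1852.189993 → x_2 = 7.736452 - (3567.244844)/(1852.189993) = 5.810492

5.8105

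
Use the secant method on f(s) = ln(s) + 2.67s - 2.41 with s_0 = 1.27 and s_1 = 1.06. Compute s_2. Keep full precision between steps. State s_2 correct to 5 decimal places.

0.92448

f(s_0) = 1.219917, f(s_1) = 0.478469
s_2 = 1.060000 - (0.478469)·(1.060000 - 1.270000)/(0.478469 - (1.219917)) = 0.924483; f(s_2) = -0.020149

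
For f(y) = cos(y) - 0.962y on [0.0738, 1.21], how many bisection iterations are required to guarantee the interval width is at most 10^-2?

7

Initial width b − a = 1.21 − 0.0738 = 1.136200.
After n steps the width is (b−a)/2^n; need (b−a)/2^n ≤ 10^-2.
So n ≥ log₂(1.136200/10^-2) = log₂(113.6200) ≈ 6.8281.
Hence n = 7.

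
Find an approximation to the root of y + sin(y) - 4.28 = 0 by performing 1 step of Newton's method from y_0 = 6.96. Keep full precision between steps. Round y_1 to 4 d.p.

f'(y) = 1 + cos(y)
y_0 = 6.960000: f = 3.306313, f' = 1.779572 → y_1 = 6.960000 - (3.306313)/(1.779572) = 5.102074

5.1021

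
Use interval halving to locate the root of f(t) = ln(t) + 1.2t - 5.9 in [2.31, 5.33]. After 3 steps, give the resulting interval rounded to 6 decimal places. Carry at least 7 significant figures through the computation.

f(2.310000) = -2.290752, f(5.330000) = 2.169351 (opposite signs)
step 1: m = 3.820000, f(m) = 0.024250 > 0 → root in [2.310000, 3.820000]
step 2: m = 3.065000, f(m) = -1.101952 < 0 → root in [3.065000, 3.820000]
step 3: m = 3.442500, f(m) = -0.532802 < 0 → root in [3.442500, 3.820000]

[3.442500, 3.820000]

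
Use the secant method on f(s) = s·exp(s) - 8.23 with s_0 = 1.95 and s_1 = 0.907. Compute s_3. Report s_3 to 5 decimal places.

1.73161

Secant update: s_(k+1) = s_k − f(s_k)·(s_k − s_(k-1))/(f(s_k) − f(s_(k-1))).
f(s_0) = 5.475941, f(s_1) = -5.983469
s_2 = 0.907000 - (-5.983469)·(0.907000 - 1.950000)/(-5.983469 - (5.475941)) = 1.451597; f(s_2) = -2.031787
s_3 = 1.451597 - (-2.031787)·(1.451597 - 0.907000)/(-2.031787 - (-5.983469)) = 1.731605; f(s_3) = 1.553079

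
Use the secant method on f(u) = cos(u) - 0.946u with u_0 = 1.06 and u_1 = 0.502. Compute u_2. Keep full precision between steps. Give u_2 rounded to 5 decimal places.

0.74682

Secant update: u_(k+1) = u_k − f(u_k)·(u_k − u_(k-1))/(f(u_k) − f(u_(k-1))).
f(u_0) = -0.513888, f(u_1) = 0.401730
u_2 = 0.502000 - (0.401730)·(0.502000 - 1.060000)/(0.401730 - (-0.513888)) = 0.746824; f(u_2) = 0.027354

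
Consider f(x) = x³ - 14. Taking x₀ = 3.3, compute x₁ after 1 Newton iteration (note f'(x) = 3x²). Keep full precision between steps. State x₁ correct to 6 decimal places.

2.628528

Newton update: x ← x − f(x)/f'(x).
x_0 = 3.300000: f = 21.937000, f' = 32.670000 → x_1 = 3.300000 - (21.937000)/(32.670000) = 2.628528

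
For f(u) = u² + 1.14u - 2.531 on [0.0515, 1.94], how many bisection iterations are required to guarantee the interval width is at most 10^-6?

21

Initial width b − a = 1.94 − 0.0515 = 1.888500.
After n steps the width is (b−a)/2^n; need (b−a)/2^n ≤ 10^-6.
So n ≥ log₂(1.888500/10^-6) = log₂(1888500.0000) ≈ 20.8488.
Hence n = 21.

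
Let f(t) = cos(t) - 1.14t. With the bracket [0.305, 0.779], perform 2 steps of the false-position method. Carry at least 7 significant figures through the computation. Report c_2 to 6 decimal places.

0.681152

False-position update: c = (a·f(b) − b·f(a))/(f(b) − f(a)); replace the endpoint whose sign matches f(c).
f(0.305000) = 0.606147, f(0.779000) = -0.176444
step 1: c = 0.672132, f(c) = 0.016266 > 0 → new bracket [0.672132, 0.779000]
step 2: c = 0.681152, f(c) = 0.000334 > 0 → new bracket [0.681152, 0.779000]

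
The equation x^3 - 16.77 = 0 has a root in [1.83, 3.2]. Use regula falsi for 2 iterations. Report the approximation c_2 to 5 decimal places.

False-position update: c = (a·f(b) − b·f(a))/(f(b) − f(a)); replace the endpoint whose sign matches f(c).
f(1.830000) = -10.641513, f(3.200000) = 15.998000
step 1: c = 2.377265, f(c) = -3.335151 < 0 → new bracket [2.377265, 3.200000]
step 2: c = 2.519195, f(c) = -0.782332 < 0 → new bracket [2.519195, 3.200000]

2.51919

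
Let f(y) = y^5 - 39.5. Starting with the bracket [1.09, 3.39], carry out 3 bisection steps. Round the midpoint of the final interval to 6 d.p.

f(1.090000) = -37.961376, f(3.390000) = 408.211749 (opposite signs)
step 1: m = 2.240000, f(m) = 16.894934 > 0 → root in [1.090000, 2.240000]
step 2: m = 1.665000, f(m) = -26.704090 < 0 → root in [1.665000, 2.240000]
step 3: m = 1.952500, f(m) = -11.123736 < 0 → root in [1.952500, 2.240000]
Midpoint of [1.952500, 2.240000] = 2.096250

2.096250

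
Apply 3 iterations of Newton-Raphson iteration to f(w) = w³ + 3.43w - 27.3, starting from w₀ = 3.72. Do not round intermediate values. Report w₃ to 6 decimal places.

2.633758

f'(w) = 3w² + 3.43
w_0 = 3.720000: f = 36.938448, f' = 44.945200 → w_1 = 3.720000 - (36.938448)/(44.945200) = 2.898145
w_1 = 2.898145: f = 6.982859, f' = 28.627729 → w_2 = 2.898145 - (6.982859)/(28.627729) = 2.654225
w_2 = 2.654225: f = 0.502778, f' = 24.564737 → w_3 = 2.654225 - (0.502778)/(24.564737) = 2.633758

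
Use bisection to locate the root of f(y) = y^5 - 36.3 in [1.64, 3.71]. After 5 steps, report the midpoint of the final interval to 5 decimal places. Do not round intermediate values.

f(1.640000) = -24.436325, f(3.710000) = 666.561165 (opposite signs)
step 1: m = 2.675000, f(m) = 100.667942 > 0 → root in [1.640000, 2.675000]
step 2: m = 2.157500, f(m) = 10.447030 > 0 → root in [1.640000, 2.157500]
step 3: m = 1.898750, f(m) = -11.620354 < 0 → root in [1.898750, 2.157500]
step 4: m = 2.028125, f(m) = -1.985823 < 0 → root in [2.028125, 2.157500]
step 5: m = 2.092812, f(m) = 3.846862 > 0 → root in [2.028125, 2.092812]
Midpoint of [2.028125, 2.092812] = 2.060469

2.06047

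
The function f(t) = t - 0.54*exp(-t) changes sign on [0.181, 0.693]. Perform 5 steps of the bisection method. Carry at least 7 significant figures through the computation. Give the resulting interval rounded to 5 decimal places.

f(0.181000) = -0.269595, f(0.693000) = 0.422960 (opposite signs)
step 1: m = 0.437000, f(m) = 0.088175 > 0 → root in [0.181000, 0.437000]
step 2: m = 0.309000, f(m) = -0.087458 < 0 → root in [0.309000, 0.437000]
step 3: m = 0.373000, f(m) = 0.001121 > 0 → root in [0.309000, 0.373000]
step 4: m = 0.341000, f(m) = -0.042972 < 0 → root in [0.341000, 0.373000]
step 5: m = 0.357000, f(m) = -0.020877 < 0 → root in [0.357000, 0.373000]

[0.35700, 0.37300]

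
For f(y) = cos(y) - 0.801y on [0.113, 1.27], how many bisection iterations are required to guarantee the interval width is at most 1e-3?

Initial width b − a = 1.27 − 0.113 = 1.157000.
After n steps the width is (b−a)/2^n; need (b−a)/2^n ≤ 1e-3.
So n ≥ log₂(1.157000/1e-3) = log₂(1157.0000) ≈ 10.1762.
Hence n = 11.

11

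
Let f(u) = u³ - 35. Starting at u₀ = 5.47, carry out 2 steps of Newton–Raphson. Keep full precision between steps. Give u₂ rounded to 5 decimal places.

3.40707

f'(u) = 3u²
u_0 = 5.470000: f = 128.667323, f' = 89.762700 → u_1 = 5.470000 - (128.667323)/(89.762700) = 4.036584
u_1 = 4.036584: f = 30.772124, f' = 48.882022 → u_2 = 4.036584 - (30.772124)/(48.882022) = 3.407065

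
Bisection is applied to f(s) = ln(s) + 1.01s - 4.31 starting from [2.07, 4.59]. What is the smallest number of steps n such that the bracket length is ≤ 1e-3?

Initial width b − a = 4.59 − 2.07 = 2.520000.
After n steps the width is (b−a)/2^n; need (b−a)/2^n ≤ 1e-3.
So n ≥ log₂(2.520000/1e-3) = log₂(2520.0000) ≈ 11.2992.
Hence n = 12.

12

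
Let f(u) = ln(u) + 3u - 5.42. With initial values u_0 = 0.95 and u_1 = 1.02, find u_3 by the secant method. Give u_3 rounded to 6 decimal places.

1.639840

f(u_0) = -2.621293, f(u_1) = -2.340197
u_2 = 1.020000 - (-2.340197)·(1.020000 - 0.950000)/(-2.340197 - (-2.621293)) = 1.602768; f(u_2) = -0.139962
u_3 = 1.602768 - (-0.139962)·(1.602768 - 1.020000)/(-0.139962 - (-2.340197)) = 1.639840; f(u_3) = -0.005882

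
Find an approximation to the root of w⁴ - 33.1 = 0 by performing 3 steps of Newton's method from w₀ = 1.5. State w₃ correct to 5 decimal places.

Newton update: w ← w − f(w)/f'(w).
f'(w) = 4w³
w_0 = 1.500000: f = -28.037500, f' = 13.500000 → w_1 = 1.500000 - (-28.037500)/(13.500000) = 3.576852
w_1 = 3.576852: f = 130.583088, f' = 183.047099 → w_2 = 3.576852 - (130.583088)/(183.047099) = 2.863467
w_2 = 2.863467: f = 34.130838, f' = 93.915308 → w_3 = 2.863467 - (34.130838)/(93.915308) = 2.500045

2.50005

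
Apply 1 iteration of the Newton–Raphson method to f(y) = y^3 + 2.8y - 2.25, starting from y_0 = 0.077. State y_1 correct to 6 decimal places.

0.798823

f'(y) = 3y^2 + 2.8
y_0 = 0.077000: f = -2.033943, f' = 2.817787 → y_1 = 0.077000 - (-2.033943)/(2.817787) = 0.798823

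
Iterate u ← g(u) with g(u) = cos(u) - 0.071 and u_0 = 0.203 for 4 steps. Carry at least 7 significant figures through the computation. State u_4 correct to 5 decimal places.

0.63662

u_1 = g(0.203000) = 0.908466
u_2 = g(0.908466) = 0.543956
u_3 = g(0.543956) = 0.784668
u_4 = g(0.784668) = 0.636623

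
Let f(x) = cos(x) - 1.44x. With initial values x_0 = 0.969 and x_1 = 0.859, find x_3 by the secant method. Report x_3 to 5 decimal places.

0.58150

f(x_0) = -0.829236, f(x_1) = -0.583765
x_2 = 0.859000 - (-0.583765)·(0.859000 - 0.969000)/(-0.583765 - (-0.829236)) = 0.597404; f(x_2) = -0.033463
x_3 = 0.597404 - (-0.033463)·(0.597404 - 0.859000)/(-0.033463 - (-0.583765)) = 0.581497; f(x_3) = -0.001714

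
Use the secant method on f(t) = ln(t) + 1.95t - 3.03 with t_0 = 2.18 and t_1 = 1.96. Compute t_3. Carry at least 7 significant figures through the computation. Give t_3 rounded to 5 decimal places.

f(t_0) = 2.000325, f(t_1) = 1.464944
t_2 = 1.960000 - (1.464944)·(1.960000 - 2.180000)/(1.464944 - (2.000325)) = 1.358021; f(t_2) = -0.075831
t_3 = 1.358021 - (-0.075831)·(1.358021 - 1.960000)/(-0.075831 - (1.464944)) = 1.387648; f(t_3) = 0.003524

1.38765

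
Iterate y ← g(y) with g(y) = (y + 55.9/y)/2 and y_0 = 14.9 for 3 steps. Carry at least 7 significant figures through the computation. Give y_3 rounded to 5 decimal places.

y_1 = g(14.900000) = 9.325839
y_2 = g(9.325839) = 7.659969
y_3 = g(7.659969) = 7.478824

7.47882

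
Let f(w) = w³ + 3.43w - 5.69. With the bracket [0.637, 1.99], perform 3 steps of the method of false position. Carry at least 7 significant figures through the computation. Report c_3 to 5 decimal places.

f(0.637000) = -3.246615, f(1.990000) = 9.016299
step 1: c = 0.995208, f(c) = -1.290746 < 0 → new bracket [0.995208, 1.990000]
step 2: c = 1.119785, f(c) = -0.445018 < 0 → new bracket [1.119785, 1.990000]
step 3: c = 1.160716, f(c) = -0.144956 < 0 → new bracket [1.160716, 1.990000]

1.16072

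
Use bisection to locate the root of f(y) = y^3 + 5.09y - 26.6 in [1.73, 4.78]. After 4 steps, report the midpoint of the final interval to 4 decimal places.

2.3972

f(1.730000) = -12.616583, f(4.780000) = 106.945552 (opposite signs)
step 1: m = 3.255000, f(m) = 24.454756 > 0 → root in [1.730000, 3.255000]
step 2: m = 2.492500, f(m) = 1.571621 > 0 → root in [1.730000, 2.492500]
step 3: m = 2.111250, f(m) = -6.443101 < 0 → root in [2.111250, 2.492500]
step 4: m = 2.301875, f(m) = -2.686676 < 0 → root in [2.301875, 2.492500]
Midpoint of [2.301875, 2.492500] = 2.397187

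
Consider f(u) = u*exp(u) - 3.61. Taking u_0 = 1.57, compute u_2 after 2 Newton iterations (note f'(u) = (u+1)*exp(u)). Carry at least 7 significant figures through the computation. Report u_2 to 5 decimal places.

u_0 = 1.570000: f = 3.936438, f' = 12.353086 → u_1 = 1.570000 - (3.936438)/(12.353086) = 1.251340
u_1 = 1.251340: f = 0.763460, f' = 7.868482 → u_2 = 1.251340 - (0.763460)/(7.868482) = 1.154312

1.15431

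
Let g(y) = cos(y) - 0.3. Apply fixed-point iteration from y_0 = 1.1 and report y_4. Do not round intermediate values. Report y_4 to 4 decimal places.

0.5905

y_1 = g(1.100000) = 0.153596
y_2 = g(0.153596) = 0.688227
y_3 = g(0.688227) = 0.472373
y_4 = g(0.472373) = 0.590491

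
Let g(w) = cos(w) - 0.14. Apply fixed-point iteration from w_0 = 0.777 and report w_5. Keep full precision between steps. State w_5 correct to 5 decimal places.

0.64310

w_1 = g(0.777000) = 0.573020
w_2 = g(0.573020) = 0.700267
w_3 = g(0.700267) = 0.624670
w_4 = g(0.624670) = 0.671156
w_5 = g(0.671156) = 0.643103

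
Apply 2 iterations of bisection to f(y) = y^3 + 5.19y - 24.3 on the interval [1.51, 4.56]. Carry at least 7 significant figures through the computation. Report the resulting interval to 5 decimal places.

f(1.510000) = -13.020149, f(4.560000) = 94.185216 (opposite signs)
step 1: m = 3.035000, f(m) = 19.407718 > 0 → root in [1.510000, 3.035000]
step 2: m = 2.272500, f(m) = -0.769953 < 0 → root in [2.272500, 3.035000]

[2.27250, 3.03500]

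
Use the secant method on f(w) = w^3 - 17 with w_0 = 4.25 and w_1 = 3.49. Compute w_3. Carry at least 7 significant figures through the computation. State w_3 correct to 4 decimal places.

f(w_0) = 59.765625, f(w_1) = 25.508549
w_2 = 3.490000 - (25.508549)·(3.490000 - 4.250000)/(25.508549 - (59.765625)) = 2.924088; f(w_2) = 8.001797
w_3 = 2.924088 - (8.001797)·(2.924088 - 3.490000)/(8.001797 - (25.508549)) = 2.665427; f(w_3) = 1.936524

2.6654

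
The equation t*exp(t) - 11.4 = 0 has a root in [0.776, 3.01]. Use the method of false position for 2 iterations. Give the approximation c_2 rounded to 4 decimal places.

f(0.776000) = -9.713935, f(3.010000) = 49.665074
step 1: c = 1.141465, f(c) = -7.825673 < 0 → new bracket [1.141465, 3.010000]
step 2: c = 1.395811, f(c) = -5.763371 < 0 → new bracket [1.395811, 3.010000]

1.3958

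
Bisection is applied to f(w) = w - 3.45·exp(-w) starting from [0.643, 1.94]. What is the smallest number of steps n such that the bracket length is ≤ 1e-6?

Initial width b − a = 1.94 − 0.643 = 1.297000.
After n steps the width is (b−a)/2^n; need (b−a)/2^n ≤ 1e-6.
So n ≥ log₂(1.297000/1e-6) = log₂(1297000.0000) ≈ 20.3067.
Hence n = 21.

21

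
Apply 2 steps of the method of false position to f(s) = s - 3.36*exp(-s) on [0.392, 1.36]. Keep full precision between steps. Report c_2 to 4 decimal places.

f(0.392000) = -1.878366, f(1.360000) = 0.497620
step 1: c = 1.157265, f(c) = 0.101066 > 0 → new bracket [0.392000, 1.157265]
step 2: c = 1.118192, f(c) = 0.019907 > 0 → new bracket [0.392000, 1.118192]

1.1182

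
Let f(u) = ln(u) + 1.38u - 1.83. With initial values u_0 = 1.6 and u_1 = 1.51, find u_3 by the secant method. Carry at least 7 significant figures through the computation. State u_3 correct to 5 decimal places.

1.19692

f(u_0) = 0.848004, f(u_1) = 0.665910
u_2 = 1.510000 - (0.665910)·(1.510000 - 1.600000)/(0.665910 - (0.848004)) = 1.180874; f(u_2) = -0.034139
u_3 = 1.180874 - (-0.034139)·(1.180874 - 1.510000)/(-0.034139 - (0.665910)) = 1.196924; f(u_3) = 0.001511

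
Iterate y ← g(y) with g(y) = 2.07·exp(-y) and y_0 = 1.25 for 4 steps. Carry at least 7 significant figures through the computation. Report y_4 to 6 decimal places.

y_1 = g(1.250000) = 0.593065
y_2 = g(0.593065) = 1.143946
y_3 = g(1.143946) = 0.659418
y_4 = g(0.659418) = 1.070505

1.070505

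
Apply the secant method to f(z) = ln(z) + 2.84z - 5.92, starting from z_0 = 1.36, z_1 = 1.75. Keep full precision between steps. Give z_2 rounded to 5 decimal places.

f(z_0) = -1.750115, f(z_1) = -0.390384
z_2 = 1.750000 - (-0.390384)·(1.750000 - 1.360000)/(-0.390384 - (-1.750115)) = 1.861971; f(z_2) = -0.010368

1.86197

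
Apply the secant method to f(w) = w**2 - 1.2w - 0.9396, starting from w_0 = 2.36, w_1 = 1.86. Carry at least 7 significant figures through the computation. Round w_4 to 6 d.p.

1.740013

f(w_0) = 1.798000, f(w_1) = 0.288000
w_2 = 1.860000 - (0.288000)·(1.860000 - 2.360000)/(0.288000 - (1.798000)) = 1.764636; f(w_2) = 0.056776
w_3 = 1.764636 - (0.056776)·(1.764636 - 1.860000)/(0.056776 - (0.288000)) = 1.741219; f(w_3) = 0.002781
w_4 = 1.741219 - (0.002781)·(1.741219 - 1.764636)/(0.002781 - (0.056776)) = 1.740013; f(w_4) = 0.000030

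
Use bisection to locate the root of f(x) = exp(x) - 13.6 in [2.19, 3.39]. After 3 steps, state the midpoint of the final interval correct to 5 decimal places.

2.56500

f(2.190000) = -4.664787, f(3.390000) = 16.065952 (opposite signs)
step 1: m = 2.790000, f(m) = 2.681020 > 0 → root in [2.190000, 2.790000]
step 2: m = 2.490000, f(m) = -1.538724 < 0 → root in [2.490000, 2.790000]
step 3: m = 2.640000, f(m) = 0.413204 > 0 → root in [2.490000, 2.640000]
Midpoint of [2.490000, 2.640000] = 2.565000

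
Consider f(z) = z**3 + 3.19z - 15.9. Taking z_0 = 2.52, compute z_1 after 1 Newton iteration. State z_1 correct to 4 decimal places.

f'(z) = 3z**2 + 3.19
z_0 = 2.520000: f = 8.141808, f' = 22.241200 → z_1 = 2.520000 - (8.141808)/(22.241200) = 2.153931

2.1539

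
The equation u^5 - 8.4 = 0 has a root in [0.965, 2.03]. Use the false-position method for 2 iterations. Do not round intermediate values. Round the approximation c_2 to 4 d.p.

f(0.965000) = -7.563171, f(2.030000) = 26.073088
step 1: c = 1.204467, f(c) = -5.865019 < 0 → new bracket [1.204467, 2.030000]
step 2: c = 1.356066, f(c) = -3.814324 < 0 → new bracket [1.356066, 2.030000]

1.3561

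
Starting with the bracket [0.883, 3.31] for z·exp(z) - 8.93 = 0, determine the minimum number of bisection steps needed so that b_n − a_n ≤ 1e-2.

8

Initial width b − a = 3.31 − 0.883 = 2.427000.
After n steps the width is (b−a)/2^n; need (b−a)/2^n ≤ 1e-2.
So n ≥ log₂(2.427000/1e-2) = log₂(242.7000) ≈ 7.9230.
Hence n = 8.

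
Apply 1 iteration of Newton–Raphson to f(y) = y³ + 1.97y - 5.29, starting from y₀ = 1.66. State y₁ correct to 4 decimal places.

Newton update: y ← y − f(y)/f'(y).
f'(y) = 3y² + 1.97
y_0 = 1.660000: f = 2.554496, f' = 10.236800 → y_1 = 1.660000 - (2.554496)/(10.236800) = 1.410460

1.4105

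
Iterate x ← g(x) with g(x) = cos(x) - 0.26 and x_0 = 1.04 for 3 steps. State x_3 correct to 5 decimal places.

x_1 = g(1.040000) = 0.246220
x_2 = g(0.246220) = 0.709841
x_3 = g(0.709841) = 0.498466

0.49847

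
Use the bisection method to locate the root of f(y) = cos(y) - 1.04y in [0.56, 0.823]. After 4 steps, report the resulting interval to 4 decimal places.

f(0.560000) = 0.264855, f(0.823000) = -0.175895 (opposite signs)
step 1: m = 0.691500, f(m) = 0.051130 > 0 → root in [0.691500, 0.823000]
step 2: m = 0.757250, f(m) = -0.060812 < 0 → root in [0.691500, 0.757250]
step 3: m = 0.724375, f(m) = -0.004436 < 0 → root in [0.691500, 0.724375]
step 4: m = 0.707937, f(m) = 0.023450 > 0 → root in [0.707937, 0.724375]

[0.7079, 0.7244]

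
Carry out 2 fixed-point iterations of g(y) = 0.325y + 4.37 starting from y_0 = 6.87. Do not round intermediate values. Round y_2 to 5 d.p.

6.51589

y_1 = g(6.870000) = 6.602750
y_2 = g(6.602750) = 6.515894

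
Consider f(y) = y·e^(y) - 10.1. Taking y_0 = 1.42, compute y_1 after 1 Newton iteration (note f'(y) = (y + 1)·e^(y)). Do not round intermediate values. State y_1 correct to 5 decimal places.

1.84203

Newton update: y ← y − f(y)/f'(y).
y_0 = 1.420000: f = -4.225289, f' = 10.011831 → y_1 = 1.420000 - (-4.225289)/(10.011831) = 1.842030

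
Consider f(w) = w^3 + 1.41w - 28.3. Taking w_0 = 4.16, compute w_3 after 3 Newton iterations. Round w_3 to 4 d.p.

2.8936

f'(w) = 3w^2 + 1.41
w_0 = 4.160000: f = 49.556896, f' = 53.326800 → w_1 = 4.160000 - (49.556896)/(53.326800) = 3.230694
w_1 = 3.230694: f = 9.975283, f' = 32.722158 → w_2 = 3.230694 - (9.975283)/(32.722158) = 2.925846
w_2 = 2.925846: f = 0.872377, f' = 27.091731 → w_3 = 2.925846 - (0.872377)/(27.091731) = 2.893646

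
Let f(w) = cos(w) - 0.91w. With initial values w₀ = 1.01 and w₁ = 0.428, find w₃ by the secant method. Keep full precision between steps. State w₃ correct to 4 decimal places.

f(w_0) = -0.387239, f(w_1) = 0.520318
w_2 = 0.428000 - (0.520318)·(0.428000 - 1.010000)/(0.520318 - (-0.387239)) = 0.761670; f(w_2) = 0.030564
w_3 = 0.761670 - (0.030564)·(0.761670 - 0.428000)/(0.030564 - (0.520318)) = 0.782494; f(w_3) = -0.002912

0.7825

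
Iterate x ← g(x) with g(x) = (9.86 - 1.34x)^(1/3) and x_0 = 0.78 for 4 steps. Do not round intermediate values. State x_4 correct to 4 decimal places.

1.9365

x_1 = g(0.780000) = 2.065717
x_2 = g(2.065717) = 1.921270
x_3 = g(1.921270) = 1.938592
x_4 = g(1.938592) = 1.936531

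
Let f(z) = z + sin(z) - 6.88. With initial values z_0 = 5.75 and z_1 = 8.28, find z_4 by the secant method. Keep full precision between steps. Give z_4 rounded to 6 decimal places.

6.585813

f(z_0) = -1.638279, f(z_1) = 2.310618
z_2 = 8.280000 - (2.310618)·(8.280000 - 5.750000)/(2.310618 - (-1.638279)) = 6.799621; f(z_2) = 0.413405
z_3 = 6.799621 - (0.413405)·(6.799621 - 8.280000)/(0.413405 - (2.310618)) = 6.477045; f(z_3) = -0.210308
z_4 = 6.477045 - (-0.210308)·(6.477045 - 6.799621)/(-0.210308 - (0.413405)) = 6.585813; f(z_4) = 0.003843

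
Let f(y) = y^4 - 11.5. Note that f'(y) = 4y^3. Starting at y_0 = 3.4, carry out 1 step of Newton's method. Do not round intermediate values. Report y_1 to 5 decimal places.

2.62315

y_0 = 3.400000: f = 122.133600, f' = 157.216000 → y_1 = 3.400000 - (122.133600)/(157.216000) = 2.623148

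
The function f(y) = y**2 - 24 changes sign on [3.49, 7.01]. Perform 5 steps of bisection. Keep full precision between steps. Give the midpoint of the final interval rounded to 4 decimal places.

4.8650

f(3.490000) = -11.819900, f(7.010000) = 25.140100 (opposite signs)
step 1: m = 5.250000, f(m) = 3.562500 > 0 → root in [3.490000, 5.250000]
step 2: m = 4.370000, f(m) = -4.903100 < 0 → root in [4.370000, 5.250000]
step 3: m = 4.810000, f(m) = -0.863900 < 0 → root in [4.810000, 5.250000]
step 4: m = 5.030000, f(m) = 1.300900 > 0 → root in [4.810000, 5.030000]
step 5: m = 4.920000, f(m) = 0.206400 > 0 → root in [4.810000, 4.920000]
Midpoint of [4.810000, 4.920000] = 4.865000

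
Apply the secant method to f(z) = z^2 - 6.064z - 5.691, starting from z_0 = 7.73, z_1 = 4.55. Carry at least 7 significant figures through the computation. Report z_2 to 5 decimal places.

f(z_0) = 7.187180, f(z_1) = -12.579700
z_2 = 4.550000 - (-12.579700)·(4.550000 - 7.730000)/(-12.579700 - (7.187180)) = 6.573761; f(z_2) = -2.339951

6.57376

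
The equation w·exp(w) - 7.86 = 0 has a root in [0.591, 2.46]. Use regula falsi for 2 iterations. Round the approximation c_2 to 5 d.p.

1.31503

f(0.591000) = -6.792776, f(2.460000) = 20.933836
step 1: c = 1.048889, f(c) = -4.865972 < 0 → new bracket [1.048889, 2.460000]
step 2: c = 1.315031, f(c) = -2.961684 < 0 → new bracket [1.315031, 2.460000]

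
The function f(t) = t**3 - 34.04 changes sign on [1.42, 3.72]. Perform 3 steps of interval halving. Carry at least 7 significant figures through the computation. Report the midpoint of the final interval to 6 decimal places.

3.288750

f(1.420000) = -31.176712, f(3.720000) = 17.438848 (opposite signs)
step 1: m = 2.570000, f(m) = -17.065407 < 0 → root in [2.570000, 3.720000]
step 2: m = 3.145000, f(m) = -2.932726 < 0 → root in [3.145000, 3.720000]
step 3: m = 3.432500, f(m) = 6.401908 > 0 → root in [3.145000, 3.432500]
Midpoint of [3.145000, 3.432500] = 3.288750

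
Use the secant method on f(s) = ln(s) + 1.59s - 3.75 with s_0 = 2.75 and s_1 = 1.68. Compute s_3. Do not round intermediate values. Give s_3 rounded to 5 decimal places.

1.94150

f(s_0) = 1.634101, f(s_1) = -0.560006
s_2 = 1.680000 - (-0.560006)·(1.680000 - 2.750000)/(-0.560006 - (1.634101)) = 1.953098; f(s_2) = 0.024843
s_3 = 1.953098 - (0.024843)·(1.953098 - 1.680000)/(0.024843 - (-0.560006)) = 1.941498; f(s_3) = 0.000441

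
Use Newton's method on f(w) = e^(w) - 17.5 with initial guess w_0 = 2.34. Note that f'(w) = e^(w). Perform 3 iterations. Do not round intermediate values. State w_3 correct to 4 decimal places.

2.8623

w_0 = 2.340000: f = -7.118763, f' = 10.381237 → w_1 = 2.340000 - (-7.118763)/(10.381237) = 3.025734
w_1 = 3.025734: f = 3.109119, f' = 20.609119 → w_2 = 3.025734 - (3.109119)/(20.609119) = 2.874872
w_2 = 2.874872: f = 0.223161, f' = 17.723161 → w_3 = 2.874872 - (0.223161)/(17.723161) = 2.862281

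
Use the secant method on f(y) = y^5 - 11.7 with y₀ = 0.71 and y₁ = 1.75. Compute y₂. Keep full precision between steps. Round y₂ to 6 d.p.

f(y_0) = -11.519577, f(y_1) = 4.713086
y_2 = 1.750000 - (4.713086)·(1.750000 - 0.710000)/(4.713086 - (-11.519577)) = 1.448040; f(y_2) = -5.333462

1.448040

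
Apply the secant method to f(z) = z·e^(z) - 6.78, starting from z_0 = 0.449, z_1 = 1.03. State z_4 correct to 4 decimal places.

1.4443

f(z_0) = -6.076532, f(z_1) = -3.894902
z_2 = 1.030000 - (-3.894902)·(1.030000 - 0.449000)/(-3.894902 - (-6.076532)) = 2.067270; f(z_2) = 9.558078
z_3 = 2.067270 - (9.558078)·(2.067270 - 1.030000)/(9.558078 - (-3.894902)) = 1.330310; f(z_3) = -1.748481
z_4 = 1.330310 - (-1.748481)·(1.330310 - 2.067270)/(-1.748481 - (9.558078)) = 1.444276; f(z_4) = -0.658032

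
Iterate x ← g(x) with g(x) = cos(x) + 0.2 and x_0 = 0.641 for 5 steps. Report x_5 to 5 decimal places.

0.90349

x_1 = g(0.641000) = 1.001498
x_2 = g(1.001498) = 0.739041
x_3 = g(0.739041) = 0.939115
x_4 = g(0.939115) = 0.790503
x_5 = g(0.790503) = 0.903488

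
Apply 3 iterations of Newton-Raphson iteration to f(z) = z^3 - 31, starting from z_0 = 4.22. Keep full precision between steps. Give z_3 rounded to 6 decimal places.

3.141486

f'(z) = 3z^2
z_0 = 4.220000: f = 44.151448, f' = 53.425200 → z_1 = 4.220000 - (44.151448)/(53.425200) = 3.393584
z_1 = 3.393584: f = 8.081908, f' = 34.549234 → z_2 = 3.393584 - (8.081908)/(34.549234) = 3.159659
z_2 = 3.159659: f = 0.544296, f' = 29.950344 → z_3 = 3.159659 - (0.544296)/(29.950344) = 3.141486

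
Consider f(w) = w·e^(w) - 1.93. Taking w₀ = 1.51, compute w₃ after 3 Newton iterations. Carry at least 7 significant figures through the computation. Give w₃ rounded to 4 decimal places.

0.8374

f'(w) = (w + 1)·e^(w)
w_0 = 1.510000: f = 4.905363, f' = 11.362094 → w_1 = 1.510000 - (4.905363)/(11.362094) = 1.078269
w_1 = 1.078269: f = 1.239668, f' = 6.109256 → w_2 = 1.078269 - (1.239668)/(6.109256) = 0.875353
w_2 = 0.875353: f = 0.170604, f' = 4.500327 → w_3 = 0.875353 - (0.170604)/(4.500327) = 0.837444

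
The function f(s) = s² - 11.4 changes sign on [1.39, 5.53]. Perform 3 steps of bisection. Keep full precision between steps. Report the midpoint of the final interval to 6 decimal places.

f(1.390000) = -9.467900, f(5.530000) = 19.180900 (opposite signs)
step 1: m = 3.460000, f(m) = 0.571600 > 0 → root in [1.390000, 3.460000]
step 2: m = 2.425000, f(m) = -5.519375 < 0 → root in [2.425000, 3.460000]
step 3: m = 2.942500, f(m) = -2.741694 < 0 → root in [2.942500, 3.460000]
Midpoint of [2.942500, 3.460000] = 3.201250

3.201250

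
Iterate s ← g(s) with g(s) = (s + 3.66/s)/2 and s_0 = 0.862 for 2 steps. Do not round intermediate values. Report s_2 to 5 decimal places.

s_1 = g(0.862000) = 2.553970
s_2 = g(2.553970) = 1.993516

1.99352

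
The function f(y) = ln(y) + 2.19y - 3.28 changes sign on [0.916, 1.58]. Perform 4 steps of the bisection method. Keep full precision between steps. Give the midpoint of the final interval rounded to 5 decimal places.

1.35175

f(0.916000) = -1.361699, f(1.580000) = 0.637625 (opposite signs)
step 1: m = 1.248000, f(m) = -0.325338 < 0 → root in [1.248000, 1.580000]
step 2: m = 1.414000, f(m) = 0.163083 > 0 → root in [1.248000, 1.414000]
step 3: m = 1.331000, f(m) = -0.079179 < 0 → root in [1.331000, 1.414000]
step 4: m = 1.372500, f(m) = 0.042409 > 0 → root in [1.331000, 1.372500]
Midpoint of [1.331000, 1.372500] = 1.351750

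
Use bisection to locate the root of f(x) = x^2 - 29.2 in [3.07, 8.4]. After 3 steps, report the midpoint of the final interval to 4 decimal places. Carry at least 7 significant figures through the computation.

f(3.070000) = -19.775100, f(8.400000) = 41.360000 (opposite signs)
step 1: m = 5.735000, f(m) = 3.690225 > 0 → root in [3.070000, 5.735000]
step 2: m = 4.402500, f(m) = -9.817994 < 0 → root in [4.402500, 5.735000]
step 3: m = 5.068750, f(m) = -3.507773 < 0 → root in [5.068750, 5.735000]
Midpoint of [5.068750, 5.735000] = 5.401875

5.4019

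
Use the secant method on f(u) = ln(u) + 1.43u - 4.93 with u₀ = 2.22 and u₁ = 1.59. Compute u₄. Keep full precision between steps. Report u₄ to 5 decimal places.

Secant update: u_(k+1) = u_k − f(u_k)·(u_k − u_(k-1))/(f(u_k) − f(u_(k-1))).
f(u_0) = -0.957893, f(u_1) = -2.192566
u_2 = 1.590000 - (-2.192566)·(1.590000 - 2.220000)/(-2.192566 - (-0.957893)) = 2.708771; f(u_2) = -0.059962
u_3 = 2.708771 - (-0.059962)·(2.708771 - 1.590000)/(-0.059962 - (-2.192566)) = 2.740228; f(u_3) = -0.003434
u_4 = 2.740228 - (-0.003434)·(2.740228 - 2.708771)/(-0.003434 - (-0.059962)) = 2.742138; f(u_4) = -0.000004

2.74214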